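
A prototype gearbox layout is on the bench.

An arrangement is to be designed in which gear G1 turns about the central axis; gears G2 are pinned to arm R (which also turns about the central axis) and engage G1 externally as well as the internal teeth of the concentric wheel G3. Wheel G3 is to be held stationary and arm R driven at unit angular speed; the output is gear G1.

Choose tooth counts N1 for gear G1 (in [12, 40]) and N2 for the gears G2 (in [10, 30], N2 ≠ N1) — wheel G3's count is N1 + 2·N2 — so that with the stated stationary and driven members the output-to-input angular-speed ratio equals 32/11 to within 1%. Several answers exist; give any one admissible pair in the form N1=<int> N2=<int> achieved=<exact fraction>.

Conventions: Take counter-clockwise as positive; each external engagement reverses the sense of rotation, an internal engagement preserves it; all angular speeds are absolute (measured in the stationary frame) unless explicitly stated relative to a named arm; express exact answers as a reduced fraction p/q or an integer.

N1=22 N2=10 achieved=32/11

topology: planetary set — design target 32/11, arm = carrier (Willis)
Willis with ω_ring = 0: ω_sun/ω_arm = (N1+N3)/N1; set equal to 32/11  ⇒  N3/N1 = 32/11 − 1 = 21/11
N3 = N1 + 2·N2  ⇒  N2/N1 = (N3/N1 − 1)/2 = (21/11 − 1)/2 = 5/11
smallest multiple with N1 ≥ 12 and N2 ≥ 10: k = 2  ⇒  N1 = 2·11 = 22, N2 = 2·5 = 10 (N1 ≤ 40, N2 ≤ 30, N2 ≠ N1 ✓), N3 = 22 + 2·10 = 42
check: (N1+N3)/N1 with N1 = 22, N3 = 42 gives 32/11; |achieved − target| = 0 ≤ 8/275 ✓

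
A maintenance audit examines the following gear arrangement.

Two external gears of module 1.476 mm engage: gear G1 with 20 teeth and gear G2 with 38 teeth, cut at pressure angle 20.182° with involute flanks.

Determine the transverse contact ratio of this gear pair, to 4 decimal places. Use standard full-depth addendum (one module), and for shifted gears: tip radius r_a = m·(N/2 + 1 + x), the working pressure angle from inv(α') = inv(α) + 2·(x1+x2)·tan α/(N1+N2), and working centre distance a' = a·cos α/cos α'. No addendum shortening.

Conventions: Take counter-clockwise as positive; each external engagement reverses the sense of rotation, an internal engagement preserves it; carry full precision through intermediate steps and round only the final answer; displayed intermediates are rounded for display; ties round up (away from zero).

recognized (one external pair, fixed centres): single-mesh tooth geometry, m = 1.476, N1 = 20, N2 = 38
base radii: r_b1 = 13.853757, r_b2 = 26.322139
tip radii: r_a1 = 16.236000, r_a2 = 29.520000
no profile shift: α' = α, a' = a
action lengths: √(r_a1²−r_b1²) = 8.466469, √(r_a2²−r_b2²) = 13.363210
base pitch p_b = π·m·cos α = 4.352286
CR = (8.466469 + 13.363210 − 42.804000·sin 20.18200°)/4.352286 = 1.622631
contact ratio ≈ 1.6226

1.6226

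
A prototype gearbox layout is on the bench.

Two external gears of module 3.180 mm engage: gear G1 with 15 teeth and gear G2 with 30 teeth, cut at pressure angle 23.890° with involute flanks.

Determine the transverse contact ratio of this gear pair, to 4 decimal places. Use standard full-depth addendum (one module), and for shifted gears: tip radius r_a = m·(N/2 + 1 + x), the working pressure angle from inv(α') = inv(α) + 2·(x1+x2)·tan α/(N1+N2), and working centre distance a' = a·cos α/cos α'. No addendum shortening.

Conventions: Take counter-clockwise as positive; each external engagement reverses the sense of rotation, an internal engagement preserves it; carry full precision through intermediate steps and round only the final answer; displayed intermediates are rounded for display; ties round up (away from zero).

single-mesh involute tooth geometry (15T engaging 30T at module 3.180)
base radii: r_b1 = 21.806643, r_b2 = 43.613286
tip radii: r_a1 = 27.030000, r_a2 = 50.880000
no profile shift: α' = α, a' = a
action lengths: √(r_a1²−r_b1²) = 15.971575, √(r_a2²−r_b2²) = 26.204116
base pitch p_b = π·m·cos α = 9.134345
CR = (15.971575 + 26.204116 − 71.550000·sin 23.89000°)/9.134345 = 1.445011
contact ratio ≈ 1.4450

1.4450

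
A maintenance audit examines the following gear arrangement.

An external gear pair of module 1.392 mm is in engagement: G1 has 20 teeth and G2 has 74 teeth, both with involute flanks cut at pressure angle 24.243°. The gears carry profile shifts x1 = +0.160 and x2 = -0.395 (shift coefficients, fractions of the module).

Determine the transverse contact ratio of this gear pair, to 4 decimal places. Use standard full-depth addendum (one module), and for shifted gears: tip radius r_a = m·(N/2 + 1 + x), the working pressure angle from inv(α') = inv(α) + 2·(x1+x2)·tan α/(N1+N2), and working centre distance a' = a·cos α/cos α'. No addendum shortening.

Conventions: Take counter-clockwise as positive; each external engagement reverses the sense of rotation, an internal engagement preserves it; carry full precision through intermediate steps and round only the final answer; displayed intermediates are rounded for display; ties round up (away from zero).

recognized (one external pair, fixed centres): single-mesh tooth geometry, m = 1.392, N1 = 20, N2 = 74
base radii: r_b1 = 12.692426, r_b2 = 46.961976
tip radii: r_a1 = 15.534720, r_a2 = 52.346160
inv(α') = inv(24.243°) + 2·(+0.160-0.395)·tan α/(20+74) = 0.02494843  ⇒  α' = 23.58705°
a' = a·cos α / cos α' = 65.4240·cos 24.243°/cos 23.58705° = 65.092687
action lengths: √(r_a1²−r_b1²) = 8.957112, √(r_a2²−r_b2²) = 23.123435
base pitch p_b = π·m·cos α = 3.987443
CR = (8.957112 + 23.123435 − 65.092687·sin 23.58705°)/3.987443 = 1.513310
contact ratio ≈ 1.5133

1.5133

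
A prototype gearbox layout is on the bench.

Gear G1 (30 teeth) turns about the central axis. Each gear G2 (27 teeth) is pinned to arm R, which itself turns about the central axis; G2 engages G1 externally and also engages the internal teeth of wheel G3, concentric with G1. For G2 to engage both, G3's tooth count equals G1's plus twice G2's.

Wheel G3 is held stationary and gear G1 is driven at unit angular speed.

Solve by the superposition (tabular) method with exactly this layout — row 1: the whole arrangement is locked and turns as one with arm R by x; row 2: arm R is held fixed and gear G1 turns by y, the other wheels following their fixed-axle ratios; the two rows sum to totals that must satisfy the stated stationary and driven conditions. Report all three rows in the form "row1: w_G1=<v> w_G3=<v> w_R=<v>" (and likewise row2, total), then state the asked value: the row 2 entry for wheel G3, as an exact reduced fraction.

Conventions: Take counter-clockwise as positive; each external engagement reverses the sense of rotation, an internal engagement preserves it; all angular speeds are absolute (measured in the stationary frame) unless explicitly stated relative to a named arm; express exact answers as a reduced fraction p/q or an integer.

class = planetary set [G3 = 30+2·27 = 84; Willis about the carrier]
row 1: whole set turns with the arm by x
superposition row 2 [arm held]: sun y, ring −(30/84)·y, arm 0
boundary: total ω_ring = x − (30/84)·y = 0 and total ω_sun = x + y = 1  ⇒  y = 14/19, x = 5/19
row 2 ring = −(30/84)·14/19 = -5/19
totals (row 1 + row 2): sun 5/19 + 14/19 = 1, ring 5/19 + (-5/19) = 0, arm 5/19 + 0 = 5/19
asked cell (row2, ring) = -5/19

row1: w_G1=5/19 w_G3=5/19 w_R=5/19
row2: w_G1=14/19 w_G3=-5/19 w_R=0
total: w_G1=1 w_G3=0 w_R=5/19
asked value: -5/19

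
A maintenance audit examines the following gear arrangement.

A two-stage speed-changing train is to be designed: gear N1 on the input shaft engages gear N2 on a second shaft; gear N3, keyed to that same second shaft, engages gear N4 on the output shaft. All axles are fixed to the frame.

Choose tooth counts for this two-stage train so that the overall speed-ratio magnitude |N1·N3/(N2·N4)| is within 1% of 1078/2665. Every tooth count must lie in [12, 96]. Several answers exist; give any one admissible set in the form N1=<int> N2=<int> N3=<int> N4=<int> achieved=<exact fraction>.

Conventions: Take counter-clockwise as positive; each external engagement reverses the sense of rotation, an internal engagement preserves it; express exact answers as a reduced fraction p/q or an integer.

N1=14 N2=41 N3=77 N4=65 achieved=1078/2665

design class (target 1078/2665): fixed-axis compound train
target = 1078/2665 in lowest terms: an exact hit needs N1·N3 = k·1078 and N2·N4 = k·2665 for one integer k, every count in [12, 96]; additionally prefer no 1:1 stage (N1 ≠ N2, N3 ≠ N4)
k = 1: N1·N3 = 1078 = 14·77, N2·N4 = 2665 = 41·65
achieved = 14·77/(41·65) = 1078/2665; |achieved − target| = 0 ≤ 539/133250 ✓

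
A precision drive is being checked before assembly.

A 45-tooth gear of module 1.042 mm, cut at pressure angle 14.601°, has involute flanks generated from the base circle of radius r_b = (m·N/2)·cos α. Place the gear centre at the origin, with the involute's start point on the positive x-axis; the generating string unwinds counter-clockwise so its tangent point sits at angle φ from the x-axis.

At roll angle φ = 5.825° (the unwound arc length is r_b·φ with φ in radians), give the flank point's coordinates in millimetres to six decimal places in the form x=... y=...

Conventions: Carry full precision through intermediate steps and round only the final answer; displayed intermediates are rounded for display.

x=22.804785 y=0.007939

recognized (one wheel, involute flank): single-mesh tooth geometry, m = 1.042, N = 45
pitch radius r_p = m·N/2 = 1.042·45/2 = 23.445000
base radius r_b = r_p·cos α = 23.445000·cos 14.601° = 22.687838
roll angle φ = 5.825° = 0.10166543 rad
x = r_b·(cos φ + φ·sin φ) = 22.804785
y = r_b·(sin φ − φ·cos φ) = 0.007939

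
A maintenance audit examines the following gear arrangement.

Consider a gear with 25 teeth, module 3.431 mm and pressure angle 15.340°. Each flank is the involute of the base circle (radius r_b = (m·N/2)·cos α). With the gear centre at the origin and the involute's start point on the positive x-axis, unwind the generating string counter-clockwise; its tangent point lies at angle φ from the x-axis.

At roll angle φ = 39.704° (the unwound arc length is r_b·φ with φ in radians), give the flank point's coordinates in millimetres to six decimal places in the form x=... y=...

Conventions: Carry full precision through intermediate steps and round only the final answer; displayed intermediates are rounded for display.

topology: single-mesh involute geometry — m = 3.431, N = 25
pitch radius r_p = m·N/2 = 3.431·25/2 = 42.887500
base radius r_b = r_p·cos α = 42.887500·cos 15.340° = 41.359546
roll angle φ = 39.704° = 0.69296553 rad
x = r_b·(cos φ + φ·sin φ) = 50.129269
y = r_b·(sin φ − φ·cos φ) = 4.371086

x=50.129269 y=4.371086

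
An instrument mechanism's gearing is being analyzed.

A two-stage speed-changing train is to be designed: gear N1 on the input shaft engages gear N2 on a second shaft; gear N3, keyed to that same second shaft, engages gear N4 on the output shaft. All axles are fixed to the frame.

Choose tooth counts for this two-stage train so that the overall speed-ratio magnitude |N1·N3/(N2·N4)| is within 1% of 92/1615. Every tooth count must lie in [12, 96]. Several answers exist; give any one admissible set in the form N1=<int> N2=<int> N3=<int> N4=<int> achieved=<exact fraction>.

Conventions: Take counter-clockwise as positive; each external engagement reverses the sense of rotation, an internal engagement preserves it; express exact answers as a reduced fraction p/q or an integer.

N1=12 N2=51 N3=23 N4=95 achieved=92/1615

2-stage fixed-axis compound train for ratio 92/1615
target = 92/1615 in lowest terms: an exact hit needs N1·N3 = k·92 and N2·N4 = k·1615 for one integer k, every count in [12, 96]; additionally prefer no 1:1 stage (N1 ≠ N2, N3 ≠ N4)
k = 1…2: no 1:1-free in-range split of k·92 and k·1615 into factor pairs; take k = 3
k = 3: N1·N3 = 276 = 12·23, N2·N4 = 4845 = 51·95
achieved = 12·23/(51·95) = 92/1615; |achieved − target| = 0 ≤ 23/40375 ✓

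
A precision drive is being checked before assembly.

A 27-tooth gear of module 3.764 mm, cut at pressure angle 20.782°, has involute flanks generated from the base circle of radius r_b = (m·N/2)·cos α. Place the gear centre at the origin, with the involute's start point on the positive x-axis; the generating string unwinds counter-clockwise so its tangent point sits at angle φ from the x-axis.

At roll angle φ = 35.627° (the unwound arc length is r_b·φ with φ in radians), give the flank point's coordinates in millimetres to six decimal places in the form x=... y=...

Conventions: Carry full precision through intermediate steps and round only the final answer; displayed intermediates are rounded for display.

recognized (one wheel, involute flank): single-mesh tooth geometry, m = 3.764, N = 27
pitch radius r_p = m·N/2 = 3.764·27/2 = 50.814000
base radius r_b = r_p·cos α = 50.814000·cos 20.782° = 47.507898
roll angle φ = 35.627° = 0.62180845 rad
x = r_b·(cos φ + φ·sin φ) = 55.823374
y = r_b·(sin φ − φ·cos φ) = 3.662088

x=55.823374 y=3.662088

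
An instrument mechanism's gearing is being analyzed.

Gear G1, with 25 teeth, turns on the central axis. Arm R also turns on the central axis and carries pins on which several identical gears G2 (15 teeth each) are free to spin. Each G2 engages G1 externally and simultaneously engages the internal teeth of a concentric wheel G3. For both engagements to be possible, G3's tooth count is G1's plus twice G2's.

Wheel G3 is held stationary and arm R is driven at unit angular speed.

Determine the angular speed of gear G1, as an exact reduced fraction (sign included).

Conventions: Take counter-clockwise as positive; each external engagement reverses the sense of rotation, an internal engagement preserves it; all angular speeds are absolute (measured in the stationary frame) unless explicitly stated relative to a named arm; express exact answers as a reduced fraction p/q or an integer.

16/5

topology: planetary set — G1 25T / G2 15T / G3 55T, arm = carrier (Willis)
ring teeth: 25 + 2·15 = 55
25(ω_sun−ω_arm) = −55(ω_ring−ω_arm),  ω_ring = 0, ω_arm = 1
ω_sun = 1 − (55/25)(0−1) = 16/5
exact speed ratio = 16/5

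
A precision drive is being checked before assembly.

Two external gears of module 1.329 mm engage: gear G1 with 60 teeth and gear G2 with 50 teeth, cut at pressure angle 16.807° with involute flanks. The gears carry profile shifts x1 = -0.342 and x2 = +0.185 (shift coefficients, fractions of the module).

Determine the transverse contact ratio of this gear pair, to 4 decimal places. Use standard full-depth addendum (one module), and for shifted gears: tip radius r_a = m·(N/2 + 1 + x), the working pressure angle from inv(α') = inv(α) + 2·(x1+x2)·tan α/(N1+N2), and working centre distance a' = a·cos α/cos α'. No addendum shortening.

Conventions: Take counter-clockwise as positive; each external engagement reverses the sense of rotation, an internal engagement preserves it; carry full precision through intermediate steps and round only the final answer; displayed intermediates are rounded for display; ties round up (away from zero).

2.0000

recognized (one external pair, fixed centres): single-mesh tooth geometry, m = 1.329, N1 = 60, N2 = 50
base radii: r_b1 = 38.166920, r_b2 = 31.805767
tip radii: r_a1 = 40.744482, r_a2 = 34.799865
inv(α') = inv(16.807°) + 2·(-0.342+0.185)·tan α/(60+50) = 0.00785141  ⇒  α' = 16.24595°
a' = a·cos α / cos α' = 73.0950·cos 16.807°/cos 16.24595° = 72.882928
action lengths: √(r_a1²−r_b1²) = 14.261803, √(r_a2²−r_b2²) = 14.121749
base pitch p_b = π·m·cos α = 3.996831
CR = (14.261803 + 14.121749 − 72.882928·sin 16.24595°)/3.996831 = 2.000020
contact ratio ≈ 2.0000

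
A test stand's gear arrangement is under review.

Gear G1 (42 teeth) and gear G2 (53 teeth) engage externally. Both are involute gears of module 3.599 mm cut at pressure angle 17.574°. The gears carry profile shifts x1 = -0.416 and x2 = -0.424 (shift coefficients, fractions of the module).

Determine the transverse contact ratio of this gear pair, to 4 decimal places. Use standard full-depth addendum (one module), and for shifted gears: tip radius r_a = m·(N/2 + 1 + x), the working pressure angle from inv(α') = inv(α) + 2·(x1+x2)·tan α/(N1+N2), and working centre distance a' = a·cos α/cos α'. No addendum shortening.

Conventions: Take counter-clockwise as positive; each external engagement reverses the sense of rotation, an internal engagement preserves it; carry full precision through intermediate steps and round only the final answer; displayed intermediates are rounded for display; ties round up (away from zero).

2.3340

single-mesh involute tooth geometry (42T engaging 53T at module 3.599)
base radii: r_b1 = 72.051560, r_b2 = 90.922207
tip radii: r_a1 = 77.680816, r_a2 = 97.446524
inv(α') = inv(17.574°) + 2·(-0.416-0.424)·tan α/(42+53) = 0.00439421  ⇒  α' = 13.43497°
a' = a·cos α / cos α' = 170.9525·cos 17.574°/cos 13.43497° = 167.559146
action lengths: √(r_a1²−r_b1²) = 29.032427, √(r_a2²−r_b2²) = 35.056772
base pitch p_b = π·m·cos α = 10.778888
CR = (29.032427 + 35.056772 − 167.559146·sin 13.43497°)/10.778888 = 2.334030
contact ratio ≈ 2.3340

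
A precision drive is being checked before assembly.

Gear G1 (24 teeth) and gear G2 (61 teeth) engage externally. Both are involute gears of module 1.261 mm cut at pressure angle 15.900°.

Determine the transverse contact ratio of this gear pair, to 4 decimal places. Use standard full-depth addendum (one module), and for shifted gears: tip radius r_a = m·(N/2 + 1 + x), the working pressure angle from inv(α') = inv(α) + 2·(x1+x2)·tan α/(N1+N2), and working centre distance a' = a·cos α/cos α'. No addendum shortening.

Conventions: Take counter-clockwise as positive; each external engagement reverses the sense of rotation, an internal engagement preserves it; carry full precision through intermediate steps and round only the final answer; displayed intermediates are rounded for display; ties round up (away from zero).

topology: single-mesh involute geometry — m = 1.261, 24T/61T pair
base radii: r_b1 = 14.553069, r_b2 = 36.989052
tip radii: r_a1 = 16.393000, r_a2 = 39.721500
no profile shift: α' = α, a' = a
action lengths: √(r_a1²−r_b1²) = 7.545768, √(r_a2²−r_b2²) = 14.477832
base pitch p_b = π·m·cos α = 3.809985
CR = (7.545768 + 14.477832 − 53.592500·sin 15.90000°)/3.809985 = 1.926895
contact ratio ≈ 1.9269

1.9269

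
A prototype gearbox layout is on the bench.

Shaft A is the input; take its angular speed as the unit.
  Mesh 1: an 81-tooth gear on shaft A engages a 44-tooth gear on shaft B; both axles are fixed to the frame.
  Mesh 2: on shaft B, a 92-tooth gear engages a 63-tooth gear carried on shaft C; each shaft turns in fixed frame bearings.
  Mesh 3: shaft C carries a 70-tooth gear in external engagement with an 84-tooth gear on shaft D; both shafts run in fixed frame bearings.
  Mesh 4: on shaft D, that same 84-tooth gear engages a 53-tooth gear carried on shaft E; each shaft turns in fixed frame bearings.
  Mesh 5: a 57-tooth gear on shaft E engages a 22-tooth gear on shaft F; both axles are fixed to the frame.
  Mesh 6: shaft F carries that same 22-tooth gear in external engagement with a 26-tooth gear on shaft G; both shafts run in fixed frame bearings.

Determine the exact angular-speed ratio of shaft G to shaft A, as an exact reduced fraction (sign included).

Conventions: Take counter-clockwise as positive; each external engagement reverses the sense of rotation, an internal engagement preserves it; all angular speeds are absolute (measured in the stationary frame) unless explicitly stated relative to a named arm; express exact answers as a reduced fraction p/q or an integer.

class = fixed-axis compound train [6 meshes; 6 ratios multiply, 6 sense flips]
mesh 1 [81T→44T]: running ratio 81/44, sense −
mesh 2 [92T→63T]: running ratio 207/77, sense +
mesh 3 [70T→84T]: running ratio 345/154, sense −
mesh 4 [84T→53T]: running ratio 2070/583, sense +
mesh 5 [57T→22T]: running ratio 58995/6413, sense −
mesh 6 [22T→26T]: running ratio 58995/7579, sense +
ω_out/ω_in = 58995/7579

58995/7579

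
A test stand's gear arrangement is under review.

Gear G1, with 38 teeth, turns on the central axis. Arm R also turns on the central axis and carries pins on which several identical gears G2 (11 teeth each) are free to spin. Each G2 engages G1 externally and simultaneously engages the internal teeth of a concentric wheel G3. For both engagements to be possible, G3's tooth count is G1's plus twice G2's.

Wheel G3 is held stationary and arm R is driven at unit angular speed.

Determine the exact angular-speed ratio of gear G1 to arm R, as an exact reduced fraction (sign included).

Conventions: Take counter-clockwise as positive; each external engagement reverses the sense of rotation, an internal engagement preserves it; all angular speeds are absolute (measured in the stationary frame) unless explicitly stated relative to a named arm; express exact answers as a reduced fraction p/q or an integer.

recognized (axles ride arm R): planetary set, 38/11/60 teeth
ring teeth: 38 + 2·11 = 60
38(ω_sun−ω_arm) = −60(ω_ring−ω_arm),  ω_ring = 0, ω_arm = 1
ω_sun = 1 − (60/38)(0−1) = 49/19
ω_out/ω_in = 49/19

49/19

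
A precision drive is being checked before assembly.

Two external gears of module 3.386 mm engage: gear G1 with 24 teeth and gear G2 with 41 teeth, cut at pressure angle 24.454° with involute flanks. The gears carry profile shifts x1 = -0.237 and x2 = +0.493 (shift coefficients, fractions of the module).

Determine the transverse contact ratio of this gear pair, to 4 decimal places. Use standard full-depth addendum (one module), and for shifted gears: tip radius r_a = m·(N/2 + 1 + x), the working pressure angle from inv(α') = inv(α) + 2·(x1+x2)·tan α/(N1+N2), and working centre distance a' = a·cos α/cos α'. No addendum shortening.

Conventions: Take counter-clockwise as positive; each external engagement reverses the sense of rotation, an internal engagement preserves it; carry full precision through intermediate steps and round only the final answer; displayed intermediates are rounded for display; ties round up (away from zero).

single-mesh involute tooth geometry (24T engaging 41T at module 3.386)
base radii: r_b1 = 36.987062, r_b2 = 63.186231
tip radii: r_a1 = 43.215518, r_a2 = 74.468298
inv(α') = inv(24.454°) + 2·(-0.237+0.493)·tan α/(24+41) = 0.03153629  ⇒  α' = 25.40381°
a' = a·cos α / cos α' = 110.0450·cos 24.454°/cos 25.40381° = 110.896209
action lengths: √(r_a1²−r_b1²) = 22.350352, √(r_a2²−r_b2²) = 39.408471
base pitch p_b = π·m·cos α = 9.683190
CR = (22.350352 + 39.408471 − 110.896209·sin 25.40381°)/9.683190 = 1.464897
contact ratio ≈ 1.4649

1.4649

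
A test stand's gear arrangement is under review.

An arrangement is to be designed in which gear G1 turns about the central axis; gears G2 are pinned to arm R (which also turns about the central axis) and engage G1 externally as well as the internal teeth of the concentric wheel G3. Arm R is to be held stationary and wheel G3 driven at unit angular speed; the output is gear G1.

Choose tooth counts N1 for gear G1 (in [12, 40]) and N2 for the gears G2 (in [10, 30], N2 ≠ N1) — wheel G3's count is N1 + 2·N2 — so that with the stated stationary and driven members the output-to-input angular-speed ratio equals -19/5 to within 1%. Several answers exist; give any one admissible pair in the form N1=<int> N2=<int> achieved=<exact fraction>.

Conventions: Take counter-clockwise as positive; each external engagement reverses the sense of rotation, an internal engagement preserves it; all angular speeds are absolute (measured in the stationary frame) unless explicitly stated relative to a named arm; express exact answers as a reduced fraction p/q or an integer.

N1=15 N2=21 achieved=-19/5

class = planetary set [ratio -19/5 wanted; Willis about the carrier]
Willis with ω_arm = 0: ω_sun/ω_ring = −N3/N1; set equal to -19/5  ⇒  N3/N1 = −(-19/5) = 19/5
N3 = N1 + 2·N2  ⇒  N2/N1 = (N3/N1 − 1)/2 = (19/5 − 1)/2 = 7/5
smallest multiple with N1 ≥ 12 and N2 ≥ 10: k = 3  ⇒  N1 = 3·5 = 15, N2 = 3·7 = 21 (N1 ≤ 40, N2 ≤ 30, N2 ≠ N1 ✓), N3 = 15 + 2·21 = 57
check: −N3/N1 with N1 = 15, N3 = 57 gives -19/5; |achieved − target| = 0 ≤ 19/500 ✓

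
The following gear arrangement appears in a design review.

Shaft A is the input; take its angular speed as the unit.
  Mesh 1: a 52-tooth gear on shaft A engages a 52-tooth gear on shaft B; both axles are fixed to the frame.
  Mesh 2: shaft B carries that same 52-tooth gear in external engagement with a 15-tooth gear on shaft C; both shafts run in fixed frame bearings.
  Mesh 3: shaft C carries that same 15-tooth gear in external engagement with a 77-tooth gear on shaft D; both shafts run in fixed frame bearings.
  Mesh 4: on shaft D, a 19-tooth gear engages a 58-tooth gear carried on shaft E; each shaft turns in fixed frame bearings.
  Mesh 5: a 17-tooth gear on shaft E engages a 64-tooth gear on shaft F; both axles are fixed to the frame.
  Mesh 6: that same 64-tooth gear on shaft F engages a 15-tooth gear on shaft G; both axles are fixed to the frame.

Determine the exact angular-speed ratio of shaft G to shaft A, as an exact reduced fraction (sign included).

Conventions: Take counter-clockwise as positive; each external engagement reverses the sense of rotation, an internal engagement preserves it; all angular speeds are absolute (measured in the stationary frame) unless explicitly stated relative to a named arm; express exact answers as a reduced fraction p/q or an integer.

8398/33495

class = fixed-axis compound train [6 meshes; 6 ratios multiply, 6 sense flips]
mesh 1 [52T→52T]: running ratio 1, sense −
mesh 2 [52T→15T]: running ratio 52/15, sense +
mesh 3 [15T→77T]: running ratio 52/77, sense −
mesh 4 [19T→58T]: running ratio 494/2233, sense +
mesh 5 [17T→64T]: running ratio 4199/71456, sense −
mesh 6 [64T→15T]: running ratio 8398/33495, sense +
ω_out/ω_in = 8398/33495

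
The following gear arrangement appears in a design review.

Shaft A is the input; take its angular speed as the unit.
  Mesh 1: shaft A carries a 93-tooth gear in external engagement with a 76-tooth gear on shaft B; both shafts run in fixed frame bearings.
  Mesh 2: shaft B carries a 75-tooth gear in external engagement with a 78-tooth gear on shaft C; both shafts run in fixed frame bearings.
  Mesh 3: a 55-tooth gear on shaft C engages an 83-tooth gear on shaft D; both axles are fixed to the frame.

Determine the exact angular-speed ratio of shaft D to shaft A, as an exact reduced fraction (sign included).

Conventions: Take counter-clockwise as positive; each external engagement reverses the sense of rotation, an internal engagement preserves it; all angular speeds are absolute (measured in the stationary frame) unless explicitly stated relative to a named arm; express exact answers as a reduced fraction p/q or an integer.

-127875/164008

class = fixed-axis compound train [3 meshes; 3 ratios multiply, 3 sense flips]
mesh 1 [93T→76T]: running ratio 93/76, sense −
mesh 2 [75T→78T]: running ratio 2325/1976, sense +
mesh 3 [55T→83T]: running ratio 127875/164008, sense −
ω_out/ω_in = -127875/164008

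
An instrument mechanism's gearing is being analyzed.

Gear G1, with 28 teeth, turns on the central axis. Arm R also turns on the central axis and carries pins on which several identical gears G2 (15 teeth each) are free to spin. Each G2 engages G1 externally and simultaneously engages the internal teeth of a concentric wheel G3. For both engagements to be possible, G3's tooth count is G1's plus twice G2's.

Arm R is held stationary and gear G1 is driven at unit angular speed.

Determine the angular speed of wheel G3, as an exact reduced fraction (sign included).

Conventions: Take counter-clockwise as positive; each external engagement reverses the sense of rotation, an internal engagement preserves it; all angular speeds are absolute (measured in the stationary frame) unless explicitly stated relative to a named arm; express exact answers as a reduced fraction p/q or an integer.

-14/29

planetary set (28T centre, 15T on arm, 58T internal) — Willis relation
ring teeth: 28 + 2·15 = 58
28(ω_sun−ω_arm) = −58(ω_ring−ω_arm),  ω_arm = 0, ω_sun = 1
ω_ring = 0 − (28/58)(1−0) = -14/29
exact speed ratio = -14/29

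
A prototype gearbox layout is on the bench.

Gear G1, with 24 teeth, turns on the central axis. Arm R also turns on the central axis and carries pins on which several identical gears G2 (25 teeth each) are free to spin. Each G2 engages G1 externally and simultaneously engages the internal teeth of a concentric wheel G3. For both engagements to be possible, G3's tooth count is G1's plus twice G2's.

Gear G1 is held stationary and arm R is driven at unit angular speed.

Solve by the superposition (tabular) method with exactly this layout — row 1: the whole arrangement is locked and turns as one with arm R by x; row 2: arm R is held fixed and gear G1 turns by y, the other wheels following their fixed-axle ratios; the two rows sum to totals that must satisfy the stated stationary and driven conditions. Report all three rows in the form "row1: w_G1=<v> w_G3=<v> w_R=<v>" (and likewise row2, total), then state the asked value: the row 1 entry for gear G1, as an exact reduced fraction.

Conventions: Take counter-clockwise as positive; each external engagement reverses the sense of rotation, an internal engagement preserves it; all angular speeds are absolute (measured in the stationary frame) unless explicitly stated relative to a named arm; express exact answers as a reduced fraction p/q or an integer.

topology: planetary set — G1 24T / G2 25T / G3 74T, arm = carrier (Willis)
superposition row 1 [locked train]: every member turns x
row 2 — arm fixed, fixed-axis ratios: sun y, ring −(24/74)·y, arm 0
boundary: total ω_sun = x + y = 0 and total ω_arm = x = 1  ⇒  y = -1, x = 1
row 2 ring = −(24/74)·(-1) = 12/37
totals (row 1 + row 2): sun 1 + (-1) = 0, ring 1 + 12/37 = 49/37, arm 1 + 0 = 1
asked cell (row1, sun) = 1

row1: w_G1=1 w_G3=1 w_R=1
row2: w_G1=-1 w_G3=12/37 w_R=0
total: w_G1=0 w_G3=49/37 w_R=1
asked value: 1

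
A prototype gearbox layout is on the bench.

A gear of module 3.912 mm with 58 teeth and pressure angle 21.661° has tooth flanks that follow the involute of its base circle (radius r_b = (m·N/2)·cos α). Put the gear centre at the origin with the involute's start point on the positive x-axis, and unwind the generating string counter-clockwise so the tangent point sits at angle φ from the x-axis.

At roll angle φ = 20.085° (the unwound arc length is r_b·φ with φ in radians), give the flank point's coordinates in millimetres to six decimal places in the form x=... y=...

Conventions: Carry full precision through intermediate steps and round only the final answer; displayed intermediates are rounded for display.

topology: single-mesh involute geometry — m = 3.912, N = 58
pitch radius r_p = m·N/2 = 3.912·58/2 = 113.448000
base radius r_b = r_p·cos α = 113.448000·cos 21.661° = 105.436760
roll angle φ = 20.085° = 0.35054938 rad
x = r_b·(cos φ + φ·sin φ) = 111.717385
y = r_b·(sin φ − φ·cos φ) = 1.495451

x=111.717385 y=1.495451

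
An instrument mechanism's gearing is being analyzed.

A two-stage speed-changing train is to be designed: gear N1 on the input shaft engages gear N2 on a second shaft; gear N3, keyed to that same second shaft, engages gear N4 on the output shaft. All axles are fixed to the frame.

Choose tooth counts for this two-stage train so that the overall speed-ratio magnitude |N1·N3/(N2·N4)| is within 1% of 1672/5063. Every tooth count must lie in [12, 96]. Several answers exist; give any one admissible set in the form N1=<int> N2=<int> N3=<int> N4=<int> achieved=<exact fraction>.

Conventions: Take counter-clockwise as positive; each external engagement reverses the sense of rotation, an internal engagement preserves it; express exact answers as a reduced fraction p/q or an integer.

N1=19 N2=61 N3=88 N4=83 achieved=1672/5063

topology: fixed-axis compound train — 2 stages, target 1672/5063
target = 1672/5063 in lowest terms: an exact hit needs N1·N3 = k·1672 and N2·N4 = k·5063 for one integer k, every count in [12, 96]; additionally prefer no 1:1 stage (N1 ≠ N2, N3 ≠ N4)
k = 1: N1·N3 = 1672 = 19·88, N2·N4 = 5063 = 61·83
achieved = 19·88/(61·83) = 1672/5063; |achieved − target| = 0 ≤ 418/126575 ✓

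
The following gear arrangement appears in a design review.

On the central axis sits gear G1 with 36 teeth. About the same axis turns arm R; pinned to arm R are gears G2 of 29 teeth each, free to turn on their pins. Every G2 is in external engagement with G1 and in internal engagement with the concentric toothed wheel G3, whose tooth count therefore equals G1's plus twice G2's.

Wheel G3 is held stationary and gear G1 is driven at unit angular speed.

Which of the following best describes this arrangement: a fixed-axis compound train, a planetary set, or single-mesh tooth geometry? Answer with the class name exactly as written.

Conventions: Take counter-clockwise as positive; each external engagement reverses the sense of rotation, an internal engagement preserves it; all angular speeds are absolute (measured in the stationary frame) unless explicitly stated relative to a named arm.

planetary set

topology: planetary set — G1 36T / G2 29T / G3 94T, arm = carrier (Willis)
classification: planetary set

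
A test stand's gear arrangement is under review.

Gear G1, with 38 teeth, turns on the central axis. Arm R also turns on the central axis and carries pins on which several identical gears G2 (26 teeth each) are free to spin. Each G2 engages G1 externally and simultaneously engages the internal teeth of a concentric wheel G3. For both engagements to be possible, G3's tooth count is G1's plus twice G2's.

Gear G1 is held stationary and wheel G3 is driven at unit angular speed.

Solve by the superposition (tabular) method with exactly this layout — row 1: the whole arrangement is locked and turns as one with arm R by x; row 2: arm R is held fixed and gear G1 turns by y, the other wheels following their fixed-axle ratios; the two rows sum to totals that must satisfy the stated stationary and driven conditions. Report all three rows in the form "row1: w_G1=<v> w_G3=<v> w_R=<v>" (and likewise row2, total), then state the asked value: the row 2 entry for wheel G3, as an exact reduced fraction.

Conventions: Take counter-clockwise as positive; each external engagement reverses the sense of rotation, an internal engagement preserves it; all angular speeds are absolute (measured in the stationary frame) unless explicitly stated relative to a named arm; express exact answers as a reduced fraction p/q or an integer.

recognized (axles ride arm R): planetary set, 38/26/90 teeth
row 1 — lock + rotate with arm: ω_sun = ω_ring = ω_arm = x
row 2 (arm held, sun turns y): ω_ring = −(38/90)·y, ω_arm = 0
boundary: total ω_sun = x + y = 0 and total ω_ring = x − (38/90)·y = 1  ⇒  y = -45/64, x = 45/64
row 2 ring = −(38/90)·(-45/64) = 19/64
totals (row 1 + row 2): sun 45/64 + (-45/64) = 0, ring 45/64 + 19/64 = 1, arm 45/64 + 0 = 45/64
asked cell (row2, ring) = 19/64

row1: w_G1=45/64 w_G3=45/64 w_R=45/64
row2: w_G1=-45/64 w_G3=19/64 w_R=0
total: w_G1=0 w_G3=1 w_R=45/64
asked value: 19/64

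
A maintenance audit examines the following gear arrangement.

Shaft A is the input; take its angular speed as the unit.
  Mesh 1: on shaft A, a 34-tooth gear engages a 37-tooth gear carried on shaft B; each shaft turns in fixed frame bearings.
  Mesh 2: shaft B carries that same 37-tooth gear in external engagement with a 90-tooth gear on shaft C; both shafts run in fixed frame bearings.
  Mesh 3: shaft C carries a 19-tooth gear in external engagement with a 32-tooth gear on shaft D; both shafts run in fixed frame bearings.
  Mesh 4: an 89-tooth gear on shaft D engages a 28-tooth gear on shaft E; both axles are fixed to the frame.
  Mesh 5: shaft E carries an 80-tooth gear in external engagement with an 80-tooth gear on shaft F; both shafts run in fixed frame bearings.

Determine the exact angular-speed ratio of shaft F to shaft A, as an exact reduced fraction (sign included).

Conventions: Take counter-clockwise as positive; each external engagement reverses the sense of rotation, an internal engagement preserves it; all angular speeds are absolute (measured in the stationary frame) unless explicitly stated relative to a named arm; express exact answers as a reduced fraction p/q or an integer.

-28747/40320

class = fixed-axis compound train [5 meshes; 5 ratios multiply, 5 sense flips]
mesh 1 [34T→37T]: running ratio 34/37, sense −
mesh 2 [37T→90T]: running ratio 17/45, sense +
mesh 3 [19T→32T]: running ratio 323/1440, sense −
mesh 4 [89T→28T]: running ratio 28747/40320, sense +
mesh 5 [80T→80T]: running ratio 28747/40320, sense −
ω_out/ω_in = -28747/40320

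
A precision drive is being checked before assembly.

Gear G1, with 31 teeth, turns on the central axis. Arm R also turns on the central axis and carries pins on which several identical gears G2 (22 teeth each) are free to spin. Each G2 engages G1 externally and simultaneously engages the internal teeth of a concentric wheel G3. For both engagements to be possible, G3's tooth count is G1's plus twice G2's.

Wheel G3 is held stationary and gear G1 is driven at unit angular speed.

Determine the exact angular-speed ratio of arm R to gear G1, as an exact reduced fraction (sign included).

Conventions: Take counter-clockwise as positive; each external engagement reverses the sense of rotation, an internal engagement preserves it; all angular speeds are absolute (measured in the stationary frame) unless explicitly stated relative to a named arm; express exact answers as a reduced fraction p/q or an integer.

planetary set (31T centre, 22T on arm, 75T internal) — Willis relation
ring teeth: 31 + 2·22 = 75
31(ω_sun−ω_arm) = −75(ω_ring−ω_arm),  ω_ring = 0, ω_sun = 1
31(1−ω_arm) = −75(0−ω_arm)  ⇒  106·ω_arm = 31  ⇒  ω_arm = 31/106
ω_out/ω_in = 31/106

31/106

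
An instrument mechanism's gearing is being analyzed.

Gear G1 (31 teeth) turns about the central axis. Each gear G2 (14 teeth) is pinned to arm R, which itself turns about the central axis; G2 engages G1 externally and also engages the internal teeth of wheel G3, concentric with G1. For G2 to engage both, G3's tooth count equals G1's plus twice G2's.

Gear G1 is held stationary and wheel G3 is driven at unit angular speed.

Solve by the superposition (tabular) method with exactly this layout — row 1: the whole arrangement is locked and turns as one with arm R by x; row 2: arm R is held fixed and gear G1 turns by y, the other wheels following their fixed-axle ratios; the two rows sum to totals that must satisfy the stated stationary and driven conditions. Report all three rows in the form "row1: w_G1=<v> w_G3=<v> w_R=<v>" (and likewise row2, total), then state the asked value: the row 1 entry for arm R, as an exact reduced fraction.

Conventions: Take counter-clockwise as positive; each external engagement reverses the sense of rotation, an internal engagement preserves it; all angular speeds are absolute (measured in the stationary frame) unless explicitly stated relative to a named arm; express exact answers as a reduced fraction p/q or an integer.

row1: w_G1=59/90 w_G3=59/90 w_R=59/90
row2: w_G1=-59/90 w_G3=31/90 w_R=0
total: w_G1=0 w_G3=1 w_R=59/90
asked value: 59/90

recognized (axles ride arm R): planetary set, 31/14/59 teeth
row 1 (train locked, turned with arm): all members turn x
row 2: sun turns y, ring = −(31/59)·y, arm 0
boundary: total ω_sun = x + y = 0 and total ω_ring = x − (31/59)·y = 1  ⇒  y = -59/90, x = 59/90
row 2 ring = −(31/59)·(-59/90) = 31/90
totals (row 1 + row 2): sun 59/90 + (-59/90) = 0, ring 59/90 + 31/90 = 1, arm 59/90 + 0 = 59/90
asked cell (row1, arm) = 59/90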